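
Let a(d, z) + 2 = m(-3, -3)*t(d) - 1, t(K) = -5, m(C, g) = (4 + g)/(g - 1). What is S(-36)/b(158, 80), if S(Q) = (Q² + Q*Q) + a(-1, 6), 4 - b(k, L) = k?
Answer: -10361/616 ≈ -16.820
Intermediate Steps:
m(C, g) = (4 + g)/(-1 + g)
b(k, L) = 4 - k
a(d, z) = -7/4 (a(d, z) = -2 + (((4 - 3)/(-1 - 3))*(-5) - 1) = -2 + ((1/(-4))*(-5) - 1) = -2 + (-¼*1*(-5) - 1) = -2 + (-¼*(-5) - 1) = -2 + (5/4 - 1) = -2 + ¼ = -7/4)
S(Q) = -7/4 + 2*Q² (S(Q) = (Q² + Q*Q) - 7/4 = (Q² + Q²) - 7/4 = 2*Q² - 7/4 = -7/4 + 2*Q²)
S(-36)/b(158, 80) = (-7/4 + 2*(-36)²)/(4 - 1*158) = (-7/4 + 2*1296)/(4 - 158) = (-7/4 + 2592)/(-154) = (10361/4)*(-1/154) = -10361/616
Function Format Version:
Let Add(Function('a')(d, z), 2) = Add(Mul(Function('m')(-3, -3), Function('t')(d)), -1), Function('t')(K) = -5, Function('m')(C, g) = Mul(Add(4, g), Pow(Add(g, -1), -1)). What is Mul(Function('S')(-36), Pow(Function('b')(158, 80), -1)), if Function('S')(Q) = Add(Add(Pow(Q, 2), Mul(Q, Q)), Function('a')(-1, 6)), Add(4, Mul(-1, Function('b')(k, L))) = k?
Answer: Rational(-10361, 616) ≈ -16.820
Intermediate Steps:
Function('m')(C, g) = Mul(Pow(Add(-1, g), -1), Add(4, g)) (Function('m')(C, g) = Mul(Add(4, g), Pow(Add(-1, g), -1)) = Mul(Pow(Add(-1, g), -1), Add(4, g)))
Function('b')(k, L) = Add(4, Mul(-1, k))
Function('a')(d, z) = Rational(-7, 4) (Function('a')(d, z) = Add(-2, Add(Mul(Mul(Pow(Add(-1, -3), -1), Add(4, -3)), -5), -1)) = Add(-2, Add(Mul(Mul(Pow(-4, -1), 1), -5), -1)) = Add(-2, Add(Mul(Mul(Rational(-1, 4), 1), -5), -1)) = Add(-2, Add(Mul(Rational(-1, 4), -5), -1)) = Add(-2, Add(Rational(5, 4), -1)) = Add(-2, Rational(1, 4)) = Rational(-7, 4))
Function('S')(Q) = Add(Rational(-7, 4), Mul(2, Pow(Q, 2))) (Function('S')(Q) = Add(Add(Pow(Q, 2), Mul(Q, Q)), Rational(-7, 4)) = Add(Add(Pow(Q, 2), Pow(Q, 2)), Rational(-7, 4)) = Add(Mul(2, Pow(Q, 2)), Rational(-7, 4)) = Add(Rational(-7, 4), Mul(2, Pow(Q, 2))))
Mul(Function('S')(-36), Pow(Function('b')(158, 80), -1)) = Mul(Add(Rational(-7, 4), Mul(2, Pow(-36, 2))), Pow(Add(4, Mul(-1, 158)), -1)) = Mul(Add(Rational(-7, 4), Mul(2, 1296)), Pow(Add(4, -158), -1)) = Mul(Add(Rational(-7, 4), 2592), Pow(-154, -1)) = Mul(Rational(10361, 4), Rational(-1, 154)) = Rational(-10361, 616)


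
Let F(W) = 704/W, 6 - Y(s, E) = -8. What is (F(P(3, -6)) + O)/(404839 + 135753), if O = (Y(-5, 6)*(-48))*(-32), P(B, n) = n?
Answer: 4010/101361 ≈ 0.039562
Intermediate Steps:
Y(s, E) = 14 (Y(s, E) = 6 - 1*(-8) = 6 + 8 = 14)
O = 21504 (O = (14*(-48))*(-32) = -672*(-32) = 21504)
(F(P(3, -6)) + O)/(404839 + 135753) = (704/(-6) + 21504)/(404839 + 135753) = (704*(-1/6) + 21504)/540592 = (-352/3 + 21504)*(1/540592) = (64160/3)*(1/540592) = 4010/101361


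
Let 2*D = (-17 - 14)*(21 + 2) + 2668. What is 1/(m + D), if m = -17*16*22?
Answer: -2/10013 ≈ -0.00019974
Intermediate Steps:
m = -5984 (m = -272*22 = -5984)
D = 1955/2 (D = ((-17 - 14)*(21 + 2) + 2668)/2 = (-31*23 + 2668)/2 = (-713 + 2668)/2 = (½)*1955 = 1955/2 ≈ 977.50)
1/(m + D) = 1/(-5984 + 1955/2) = 1/(-10013/2) = -2/10013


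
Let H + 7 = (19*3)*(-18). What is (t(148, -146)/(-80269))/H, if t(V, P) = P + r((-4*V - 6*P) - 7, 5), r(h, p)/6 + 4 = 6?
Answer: -134/82917877 ≈ -1.6161e-6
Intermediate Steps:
r(h, p) = 12 (r(h, p) = -24 + 6*6 = -24 + 36 = 12)
t(V, P) = 12 + P (t(V, P) = P + 12 = 12 + P)
H = -1033 (H = -7 + (19*3)*(-18) = -7 + 57*(-18) = -7 - 1026 = -1033)
(t(148, -146)/(-80269))/H = ((12 - 146)/(-80269))/(-1033) = -134*(-1/80269)*(-1/1033) = (134/80269)*(-1/1033) = -134/82917877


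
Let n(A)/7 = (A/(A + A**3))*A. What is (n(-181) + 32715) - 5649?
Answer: 886735025/32762 ≈ 27066.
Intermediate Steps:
n(A) = 7*A**2/(A + A**3) (n(A) = 7*((A/(A + A**3))*A) = 7*(A**2/(A + A**3)) = 7*A**2/(A + A**3))
(n(-181) + 32715) - 5649 = (7*(-181)/(1 + (-181)**2) + 32715) - 5649 = (7*(-181)/(1 + 32761) + 32715) - 5649 = (7*(-181)/32762 + 32715) - 5649 = (7*(-181)*(1/32762) + 32715) - 5649 = (-1267/32762 + 32715) - 5649 = 1071807563/32762 - 5649 = 886735025/32762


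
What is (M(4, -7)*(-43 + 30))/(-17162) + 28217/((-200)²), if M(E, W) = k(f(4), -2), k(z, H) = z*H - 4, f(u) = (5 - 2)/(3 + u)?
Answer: 1686070539/2402680000 ≈ 0.70175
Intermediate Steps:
f(u) = 3/(3 + u)
k(z, H) = -4 + H*z (k(z, H) = H*z - 4 = -4 + H*z)
M(E, W) = -34/7 (M(E, W) = -4 - 6/(3 + 4) = -4 - 6/7 = -34/7)
(M(4, -7)*(-43 + 30))/(-17162) + 28217/((-200)²) = -34*(-43 + 30)/7/(-17162) + 28217/((-200)²) = -34/7*(-13)*(-1/17162) + 28217/40000 = (442/7)*(-1/17162) + 28217*(1/40000) = -221/60067 + 28217/40000 = 1686070539/2402680000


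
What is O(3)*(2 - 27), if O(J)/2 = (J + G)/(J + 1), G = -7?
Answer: 50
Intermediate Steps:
O(J) = 2*(-7 + J)/(1 + J) (O(J) = 2*((J - 7)/(J + 1)) = 2*((-7 + J)/(1 + J)) = 2*(-7 + J)/(1 + J))
O(3)*(2 - 27) = (2*(-7 + 3)/(1 + 3))*(2 - 27) = (2*(-4)/4)*(-25) = (2*(¼)*(-4))*(-25) = -2*(-25) = 50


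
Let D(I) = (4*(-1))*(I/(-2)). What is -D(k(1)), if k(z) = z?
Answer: -2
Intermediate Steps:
D(I) = 2*I (D(I) = -4*I*(-1)/2 = -(-2)*I = 2*I)
-D(k(1)) = -2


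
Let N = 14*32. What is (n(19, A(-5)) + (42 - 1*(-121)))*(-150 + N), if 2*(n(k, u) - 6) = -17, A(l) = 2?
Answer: 47829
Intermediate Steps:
N = 448
n(k, u) = -5/2 (n(k, u) = 6 + (½)*(-17) = 6 - 17/2 = -5/2)
(n(19, A(-5)) + (42 - 1*(-121)))*(-150 + N) = (-5/2 + (42 - 1*(-121)))*(-150 + 448) = (-5/2 + (42 + 121))*298 = (-5/2 + 163)*298 = (321/2)*298 = 47829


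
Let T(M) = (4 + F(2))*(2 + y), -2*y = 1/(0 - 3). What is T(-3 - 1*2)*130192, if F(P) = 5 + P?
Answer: 9308728/3 ≈ 3.1029e+6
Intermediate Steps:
y = ⅙ (y = -1/(2*(0 - 3)) = -½/(-3) = -½*(-⅓) = ⅙ ≈ 0.16667)
T(M) = 143/6 (T(M) = (4 + (5 + 2))*(2 + ⅙) = (4 + 7)*(13/6) = 11*(13/6) = 143/6)
T(-3 - 1*2)*130192 = (143/6)*130192 = 9308728/3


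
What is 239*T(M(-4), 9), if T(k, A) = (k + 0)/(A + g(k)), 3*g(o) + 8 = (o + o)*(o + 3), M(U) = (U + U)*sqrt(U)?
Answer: 1101312/252265 + 5655696*I/252265 ≈ 4.3657 + 22.42*I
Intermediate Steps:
M(U) = 2*U**(3/2) (M(U) = (2*U)*sqrt(U) = 2*U**(3/2))
g(o) = -8/3 + 2*o*(3 + o)/3 (g(o) = -8/3 + ((o + o)*(o + 3))/3 = -8/3 + ((2*o)*(3 + o))/3 = -8/3 + (2*o*(3 + o))/3 = -8/3 + 2*o*(3 + o)/3)
T(k, A) = k/(-8/3 + A + 2*k + 2*k**2/3) (T(k, A) = (k + 0)/(A + (-8/3 + 2*k + 2*k**2/3)) = k/(-8/3 + A + 2*k + 2*k**2/3))
239*T(M(-4), 9) = 239*(3*(2*(-4)**(3/2))/(-8 + 2*(2*(-4)**(3/2))**2 + 3*9 + 6*(2*(-4)**(3/2)))) = 239*(3*(2*(-8*I))/(-8 + 2*(2*(-8*I))**2 + 27 + 6*(2*(-8*I)))) = 239*(3*(-16*I)/(-8 + 2*(-16*I)**2 + 27 + 6*(-16*I))) = 239*(3*(-16*I)/(-8 + 2*(-256) + 27 - 96*I)) = 239*(3*(-16*I)/(-8 - 512 + 27 - 96*I)) = 239*(3*(-16*I)/(-493 - 96*I)) = 239*(3*(-16*I)*((-493 + 96*I)/252265)) = 239*(-48*I*(-493 + 96*I)/252265) = -11472*I*(-493 + 96*I)/252265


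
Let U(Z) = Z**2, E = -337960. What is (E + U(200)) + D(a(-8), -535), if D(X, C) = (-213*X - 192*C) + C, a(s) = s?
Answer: -194071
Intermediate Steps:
D(X, C) = -213*X - 191*C
(E + U(200)) + D(a(-8), -535) = (-337960 + 200**2) + (-213*(-8) - 191*(-535)) = (-337960 + 40000) + (1704 + 102185) = -297960 + 103889 = -194071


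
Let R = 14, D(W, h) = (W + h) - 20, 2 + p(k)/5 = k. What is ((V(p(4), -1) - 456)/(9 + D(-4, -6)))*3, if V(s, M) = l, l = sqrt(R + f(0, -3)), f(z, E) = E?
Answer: 456/7 - sqrt(11)/7 ≈ 64.669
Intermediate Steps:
p(k) = -10 + 5*k
D(W, h) = -20 + W + h
l = sqrt(11) (l = sqrt(14 - 3) = sqrt(11) ≈ 3.3166)
V(s, M) = sqrt(11)
((V(p(4), -1) - 456)/(9 + D(-4, -6)))*3 = ((sqrt(11) - 456)/(9 + (-20 - 4 - 6)))*3 = ((-456 + sqrt(11))/(9 - 30))*3 = ((-456 + sqrt(11))/(-21))*3 = ((-456 + sqrt(11))*(-1/21))*3 = (152/7 - sqrt(11)/21)*3 = 456/7 - sqrt(11)/7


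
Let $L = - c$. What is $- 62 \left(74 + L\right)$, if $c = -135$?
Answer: $-12958$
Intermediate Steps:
$L = 135$ ($L = \left(-1\right) \left(-135\right) = 135$)
$- 62 \left(74 + L\right) = - 62 \left(74 + 135\right) = \left(-62\right) 209 = -12958$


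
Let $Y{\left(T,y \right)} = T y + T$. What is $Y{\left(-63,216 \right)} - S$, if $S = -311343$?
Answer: $297672$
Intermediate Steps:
$Y{\left(T,y \right)} = T + T y$
$Y{\left(-63,216 \right)} - S = - 63 \left(1 + 216\right) - -311343 = \left(-63\right) 217 + 311343 = -13671 + 311343 = 297672$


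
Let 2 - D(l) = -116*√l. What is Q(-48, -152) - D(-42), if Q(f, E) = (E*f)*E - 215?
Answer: -1109209 - 116*I*√42 ≈ -1.1092e+6 - 751.77*I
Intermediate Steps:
D(l) = 2 + 116*√l (D(l) = 2 - (-116)*√l = 2 + 116*√l)
Q(f, E) = -215 + f*E² (Q(f, E) = f*E² - 215 = -215 + f*E²)
Q(-48, -152) - D(-42) = (-215 - 48*(-152)²) - (2 + 116*√(-42)) = (-215 - 48*23104) - (2 + 116*(I*√42)) = (-215 - 1108992) - (2 + 116*I*√42) = -1109207 + (-2 - 116*I*√42) = -1109209 - 116*I*√42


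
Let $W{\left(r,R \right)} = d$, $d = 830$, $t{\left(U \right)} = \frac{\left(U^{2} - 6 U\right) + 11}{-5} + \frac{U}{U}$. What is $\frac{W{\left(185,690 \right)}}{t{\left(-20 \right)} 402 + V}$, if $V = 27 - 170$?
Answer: $- \frac{4150}{212167} \approx -0.01956$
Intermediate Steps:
$t{\left(U \right)} = - \frac{6}{5} - \frac{U^{2}}{5} + \frac{6 U}{5}$ ($t{\left(U \right)} = \left(11 + U^{2} - 6 U\right) \left(- \frac{1}{5}\right) + 1 = \left(- \frac{11}{5} - \frac{U^{2}}{5} + \frac{6 U}{5}\right) + 1 = - \frac{6}{5} - \frac{U^{2}}{5} + \frac{6 U}{5}$)
$V = -143$
$W{\left(r,R \right)} = 830$
$\frac{W{\left(185,690 \right)}}{t{\left(-20 \right)} 402 + V} = \frac{830}{\left(- \frac{6}{5} - \frac{\left(-20\right)^{2}}{5} + \frac{6}{5} \left(-20\right)\right) 402 - 143} = \frac{830}{\left(- \frac{6}{5} - 80 - 24\right) 402 - 143} = \frac{830}{\left(- \frac{526}{5}\right) 402 - 143} = \frac{830}{- \frac{211452}{5} - 143} = \frac{830}{- \frac{212167}{5}} = 830 \left(- \frac{5}{212167}\right) = - \frac{4150}{212167}$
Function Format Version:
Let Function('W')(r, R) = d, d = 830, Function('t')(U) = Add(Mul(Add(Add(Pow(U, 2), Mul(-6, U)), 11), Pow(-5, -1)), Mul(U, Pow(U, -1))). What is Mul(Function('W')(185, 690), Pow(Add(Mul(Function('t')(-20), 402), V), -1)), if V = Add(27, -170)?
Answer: Rational(-4150, 212167) ≈ -0.019560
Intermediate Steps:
Function('t')(U) = Add(Rational(-6, 5), Mul(Rational(-1, 5), Pow(U, 2)), Mul(Rational(6, 5), U)) (Function('t')(U) = Add(Mul(Add(11, Pow(U, 2), Mul(-6, U)), Rational(-1, 5)), 1) = Add(Add(Rational(-11, 5), Mul(Rational(-1, 5), Pow(U, 2)), Mul(Rational(6, 5), U)), 1) = Add(Rational(-6, 5), Mul(Rational(-1, 5), Pow(U, 2)), Mul(Rational(6, 5), U)))
V = -143
Function('W')(r, R) = 830
Mul(Function('W')(185, 690), Pow(Add(Mul(Function('t')(-20), 402), V), -1)) = Mul(830, Pow(Add(Mul(Add(Rational(-6, 5), Mul(Rational(-1, 5), Pow(-20, 2)), Mul(Rational(6, 5), -20)), 402), -143), -1)) = Mul(830, Pow(Add(Mul(Add(Rational(-6, 5), Mul(Rational(-1, 5), 400), -24), 402), -143), -1)) = Mul(830, Pow(Add(Mul(Add(Rational(-6, 5), -80, -24), 402), -143), -1)) = Mul(830, Pow(Add(Mul(Rational(-526, 5), 402), -143), -1)) = Mul(830, Pow(Add(Rational(-211452, 5), -143), -1)) = Mul(830, Pow(Rational(-212167, 5), -1)) = Mul(830, Rational(-5, 212167)) = Rational(-4150, 212167)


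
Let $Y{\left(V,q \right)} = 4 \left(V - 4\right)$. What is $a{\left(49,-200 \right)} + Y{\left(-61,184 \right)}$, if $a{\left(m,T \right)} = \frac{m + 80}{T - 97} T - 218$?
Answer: $- \frac{38722}{99} \approx -391.13$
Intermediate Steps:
$Y{\left(V,q \right)} = -16 + 4 V$ ($Y{\left(V,q \right)} = 4 \left(-4 + V\right) = -16 + 4 V$)
$a{\left(m,T \right)} = -218 + \frac{T \left(80 + m\right)}{-97 + T}$ ($a{\left(m,T \right)} = \frac{80 + m}{-97 + T} T - 218 = \frac{T \left(80 + m\right)}{-97 + T} - 218 = -218 + \frac{T \left(80 + m\right)}{-97 + T}$)
$a{\left(49,-200 \right)} + Y{\left(-61,184 \right)} = \frac{21146 - -27600 - 9800}{-97 - 200} + \left(-16 + 4 \left(-61\right)\right) = \frac{21146 + 27600 - 9800}{-297} - 260 = \left(- \frac{1}{297}\right) 38946 - 260 = - \frac{12982}{99} - 260 = - \frac{38722}{99}$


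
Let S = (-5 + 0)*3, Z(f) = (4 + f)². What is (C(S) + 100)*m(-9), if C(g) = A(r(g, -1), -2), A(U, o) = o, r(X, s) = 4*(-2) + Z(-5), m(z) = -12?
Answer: -1176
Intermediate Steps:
S = -15 (S = -5*3 = -15)
r(X, s) = -7 (r(X, s) = 4*(-2) + (4 - 5)² = -8 + (-1)² = -8 + 1 = -7)
C(g) = -2
(C(S) + 100)*m(-9) = (-2 + 100)*(-12) = 98*(-12) = -1176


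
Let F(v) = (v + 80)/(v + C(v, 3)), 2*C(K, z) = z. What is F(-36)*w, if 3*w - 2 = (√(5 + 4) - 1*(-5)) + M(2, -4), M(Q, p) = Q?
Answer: -352/69 ≈ -5.1014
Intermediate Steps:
C(K, z) = z/2
F(v) = (80 + v)/(3/2 + v) (F(v) = (v + 80)/(v + (½)*3) = (80 + v)/(v + 3/2) = (80 + v)/(3/2 + v))
w = 4 (w = ⅔ + ((√(5 + 4) - 1*(-5)) + 2)/3 = ⅔ + ((√9 + 5) + 2)/3 = ⅔ + ((3 + 5) + 2)/3 = ⅔ + (8 + 2)/3 = ⅔ + (⅓)*10 = ⅔ + 10/3 = 4)
F(-36)*w = (2*(80 - 36)/(3 + 2*(-36)))*4 = (2*44/(3 - 72))*4 = (2*44/(-69))*4 = (2*(-1/69)*44)*4 = -88/69*4 = -352/69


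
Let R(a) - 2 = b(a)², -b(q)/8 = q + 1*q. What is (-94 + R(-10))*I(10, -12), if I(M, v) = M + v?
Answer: -51016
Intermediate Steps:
b(q) = -16*q (b(q) = -8*(q + 1*q) = -8*(q + q) = -16*q)
R(a) = 2 + 256*a² (R(a) = 2 + (-16*a)² = 2 + 256*a²)
(-94 + R(-10))*I(10, -12) = (-94 + (2 + 256*(-10)²))*(10 - 12) = (-94 + (2 + 256*100))*(-2) = (-94 + (2 + 25600))*(-2) = (-94 + 25602)*(-2) = 25508*(-2) = -51016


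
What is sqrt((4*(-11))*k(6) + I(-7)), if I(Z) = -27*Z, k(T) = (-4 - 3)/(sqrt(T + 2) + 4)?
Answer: sqrt(532 + 189*sqrt(2))/sqrt(2 + sqrt(2)) ≈ 15.301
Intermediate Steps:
k(T) = -7/(4 + sqrt(2 + T)) (k(T) = -7/(sqrt(2 + T) + 4) = -7/(4 + sqrt(2 + T)))
I(Z) = -27*Z
sqrt((4*(-11))*k(6) + I(-7)) = sqrt((4*(-11))*(-7/(4 + sqrt(2 + 6))) - 27*(-7)) = sqrt(-(-308)/(4 + sqrt(8)) + 189) = sqrt(-(-308)/(4 + 2*sqrt(2)) + 189) = sqrt(308/(4 + 2*sqrt(2)) + 189) = sqrt(189 + 308/(4 + 2*sqrt(2)))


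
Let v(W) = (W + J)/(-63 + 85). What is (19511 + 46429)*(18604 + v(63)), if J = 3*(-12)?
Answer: 13495115550/11 ≈ 1.2268e+9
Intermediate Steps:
J = -36
v(W) = -18/11 + W/22 (v(W) = (W - 36)/(-63 + 85) = (-36 + W)/22 = (-36 + W)*(1/22) = -18/11 + W/22)
(19511 + 46429)*(18604 + v(63)) = (19511 + 46429)*(18604 + (-18/11 + (1/22)*63)) = 65940*(18604 + (-18/11 + 63/22)) = 65940*(18604 + 27/22) = 65940*(409315/22) = 13495115550/11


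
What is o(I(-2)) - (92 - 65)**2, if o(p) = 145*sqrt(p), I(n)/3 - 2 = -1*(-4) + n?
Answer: -729 + 290*sqrt(3) ≈ -226.71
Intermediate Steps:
I(n) = 18 + 3*n (I(n) = 6 + 3*(-1*(-4) + n) = 6 + 3*(4 + n) = 6 + (12 + 3*n) = 18 + 3*n)
o(I(-2)) - (92 - 65)**2 = 145*sqrt(18 + 3*(-2)) - (92 - 65)**2 = 145*sqrt(18 - 6) - 1*27**2 = 145*sqrt(12) - 1*729 = 145*(2*sqrt(3)) - 729 = 290*sqrt(3) - 729 = -729 + 290*sqrt(3)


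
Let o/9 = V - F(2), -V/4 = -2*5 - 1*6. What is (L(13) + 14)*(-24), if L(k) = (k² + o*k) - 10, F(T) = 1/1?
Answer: -181056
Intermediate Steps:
V = 64 (V = -4*(-2*5 - 1*6) = -4*(-10 - 6) = -4*(-16) = 64)
F(T) = 1
o = 567 (o = 9*(64 - 1*1) = 9*(64 - 1) = 9*63 = 567)
L(k) = -10 + k² + 567*k (L(k) = (k² + 567*k) - 10 = -10 + k² + 567*k)
(L(13) + 14)*(-24) = ((-10 + 13² + 567*13) + 14)*(-24) = ((-10 + 169 + 7371) + 14)*(-24) = (7530 + 14)*(-24) = 7544*(-24) = -181056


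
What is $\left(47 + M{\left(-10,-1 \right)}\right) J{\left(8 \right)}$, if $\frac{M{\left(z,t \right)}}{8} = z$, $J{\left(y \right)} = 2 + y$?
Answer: $-330$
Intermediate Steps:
$M{\left(z,t \right)} = 8 z$
$\left(47 + M{\left(-10,-1 \right)}\right) J{\left(8 \right)} = \left(47 + 8 \left(-10\right)\right) \left(2 + 8\right) = \left(47 - 80\right) 10 = \left(-33\right) 10 = -330$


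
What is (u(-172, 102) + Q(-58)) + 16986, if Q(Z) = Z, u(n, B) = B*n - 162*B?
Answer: -17140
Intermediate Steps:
u(n, B) = -162*B + B*n
(u(-172, 102) + Q(-58)) + 16986 = (102*(-162 - 172) - 58) + 16986 = (102*(-334) - 58) + 16986 = (-34068 - 58) + 16986 = -34126 + 16986 = -17140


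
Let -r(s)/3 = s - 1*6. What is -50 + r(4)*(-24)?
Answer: -194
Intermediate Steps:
r(s) = 18 - 3*s (r(s) = -3*(s - 1*6) = -3*(s - 6) = -3*(-6 + s) = 18 - 3*s)
-50 + r(4)*(-24) = -50 + (18 - 3*4)*(-24) = -50 + (18 - 12)*(-24) = -50 + 6*(-24) = -50 - 144 = -194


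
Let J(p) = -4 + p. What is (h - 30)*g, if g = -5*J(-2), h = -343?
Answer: -11190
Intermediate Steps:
g = 30 (g = -5*(-4 - 2) = -5*(-6) = 30)
(h - 30)*g = (-343 - 30)*30 = -373*30 = -11190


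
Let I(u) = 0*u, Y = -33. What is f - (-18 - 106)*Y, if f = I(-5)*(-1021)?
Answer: -4092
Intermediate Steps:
I(u) = 0
f = 0 (f = 0*(-1021) = 0)
f - (-18 - 106)*Y = 0 - (-18 - 106)*(-33) = 0 - (-124)*(-33) = 0 - 1*4092 = 0 - 4092 = -4092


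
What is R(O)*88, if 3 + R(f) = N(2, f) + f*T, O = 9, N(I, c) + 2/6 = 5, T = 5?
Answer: 12320/3 ≈ 4106.7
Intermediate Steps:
N(I, c) = 14/3 (N(I, c) = -1/3 + 5 = 14/3)
R(f) = 5/3 + 5*f (R(f) = -3 + (14/3 + f*5) = -3 + (14/3 + 5*f) = 5/3 + 5*f)
R(O)*88 = (5/3 + 5*9)*88 = (5/3 + 45)*88 = (140/3)*88 = 12320/3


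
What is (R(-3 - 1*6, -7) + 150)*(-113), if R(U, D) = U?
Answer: -15933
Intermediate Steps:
(R(-3 - 1*6, -7) + 150)*(-113) = ((-3 - 1*6) + 150)*(-113) = ((-3 - 6) + 150)*(-113) = (-9 + 150)*(-113) = 141*(-113) = -15933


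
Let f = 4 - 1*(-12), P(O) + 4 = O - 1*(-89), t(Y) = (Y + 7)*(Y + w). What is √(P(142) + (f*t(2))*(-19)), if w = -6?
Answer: √11171 ≈ 105.69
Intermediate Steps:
t(Y) = (-6 + Y)*(7 + Y) (t(Y) = (Y + 7)*(Y - 6) = (7 + Y)*(-6 + Y) = (-6 + Y)*(7 + Y))
P(O) = 85 + O (P(O) = -4 + (O - 1*(-89)) = -4 + (O + 89) = -4 + (89 + O) = 85 + O)
f = 16 (f = 4 + 12 = 16)
√(P(142) + (f*t(2))*(-19)) = √((85 + 142) + (16*(-42 + 2 + 2²))*(-19)) = √(227 + (16*(-42 + 2 + 4))*(-19)) = √(227 + (16*(-36))*(-19)) = √(227 - 576*(-19)) = √(227 + 10944) = √11171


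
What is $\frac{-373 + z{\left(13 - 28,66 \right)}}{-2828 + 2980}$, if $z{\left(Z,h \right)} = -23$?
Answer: $- \frac{99}{38} \approx -2.6053$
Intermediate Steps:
$\frac{-373 + z{\left(13 - 28,66 \right)}}{-2828 + 2980} = \frac{-373 - 23}{-2828 + 2980} = - \frac{396}{152} = \left(-396\right) \frac{1}{152} = - \frac{99}{38}$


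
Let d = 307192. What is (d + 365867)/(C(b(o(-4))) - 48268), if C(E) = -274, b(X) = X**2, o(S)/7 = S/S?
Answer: -673059/48542 ≈ -13.865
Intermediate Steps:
o(S) = 7 (o(S) = 7*(S/S) = 7*1 = 7)
(d + 365867)/(C(b(o(-4))) - 48268) = (307192 + 365867)/(-274 - 48268) = 673059/(-48542) = 673059*(-1/48542) = -673059/48542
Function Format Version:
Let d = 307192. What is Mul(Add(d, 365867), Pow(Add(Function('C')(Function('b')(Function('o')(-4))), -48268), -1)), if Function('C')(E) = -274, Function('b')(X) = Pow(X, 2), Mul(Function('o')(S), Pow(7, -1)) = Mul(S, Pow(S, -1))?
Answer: Rational(-673059, 48542) ≈ -13.865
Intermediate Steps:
Function('o')(S) = 7 (Function('o')(S) = Mul(7, Mul(S, Pow(S, -1))) = Mul(7, 1) = 7)
Mul(Add(d, 365867), Pow(Add(Function('C')(Function('b')(Function('o')(-4))), -48268), -1)) = Mul(Add(307192, 365867), Pow(Add(-274, -48268), -1)) = Mul(673059, Pow(-48542, -1)) = Mul(673059, Rational(-1, 48542)) = Rational(-673059, 48542)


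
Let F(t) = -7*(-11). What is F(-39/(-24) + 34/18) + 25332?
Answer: 25409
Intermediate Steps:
F(t) = 77
F(-39/(-24) + 34/18) + 25332 = 77 + 25332 = 25409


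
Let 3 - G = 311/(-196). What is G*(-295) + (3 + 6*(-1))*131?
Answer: -342233/196 ≈ -1746.1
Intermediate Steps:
G = 899/196 (G = 3 - 311/(-196) = 3 - 311*(-1)/196 = 3 - 1*(-311/196) = 3 + 311/196 = 899/196 ≈ 4.5867)
G*(-295) + (3 + 6*(-1))*131 = (899/196)*(-295) + (3 + 6*(-1))*131 = -265205/196 + (3 - 6)*131 = -265205/196 - 3*131 = -265205/196 - 393 = -342233/196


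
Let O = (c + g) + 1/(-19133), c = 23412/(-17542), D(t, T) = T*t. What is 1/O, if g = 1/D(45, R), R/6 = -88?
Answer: -3987297301680/5321924750983 ≈ -0.74922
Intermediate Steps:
R = -528 (R = 6*(-88) = -528)
c = -11706/8771 (c = 23412*(-1/17542) = -11706/8771 ≈ -1.3346)
g = -1/23760 (g = 1/(-528*45) = 1/(-23760) = -1/23760 ≈ -4.2088e-5)
O = -5321924750983/3987297301680 (O = (-11706/8771 - 1/23760) + 1/(-19133) = -278143331/208398960 - 1/19133 = -5321924750983/3987297301680 ≈ -1.3347)
1/O = 1/(-5321924750983/3987297301680) = -3987297301680/5321924750983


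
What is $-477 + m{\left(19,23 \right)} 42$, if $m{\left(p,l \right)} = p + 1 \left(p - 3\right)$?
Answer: $993$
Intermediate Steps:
$m{\left(p,l \right)} = -3 + 2 p$ ($m{\left(p,l \right)} = p + 1 \left(-3 + p\right) = p + \left(-3 + p\right) = -3 + 2 p$)
$-477 + m{\left(19,23 \right)} 42 = -477 + \left(-3 + 2 \cdot 19\right) 42 = -477 + \left(-3 + 38\right) 42 = -477 + 35 \cdot 42 = -477 + 1470 = 993$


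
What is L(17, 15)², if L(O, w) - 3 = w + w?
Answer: 1089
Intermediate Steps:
L(O, w) = 3 + 2*w (L(O, w) = 3 + (w + w) = 3 + 2*w)
L(17, 15)² = (3 + 2*15)² = (3 + 30)² = 33² = 1089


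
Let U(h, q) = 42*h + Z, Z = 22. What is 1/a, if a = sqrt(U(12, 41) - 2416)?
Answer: -I*sqrt(210)/630 ≈ -0.023002*I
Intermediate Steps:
U(h, q) = 22 + 42*h (U(h, q) = 42*h + 22 = 22 + 42*h)
a = 3*I*sqrt(210) (a = sqrt((22 + 42*12) - 2416) = sqrt((22 + 504) - 2416) = sqrt(526 - 2416) = sqrt(-1890) = 3*I*sqrt(210) ≈ 43.474*I)
1/a = 1/(3*I*sqrt(210)) = -I*sqrt(210)/630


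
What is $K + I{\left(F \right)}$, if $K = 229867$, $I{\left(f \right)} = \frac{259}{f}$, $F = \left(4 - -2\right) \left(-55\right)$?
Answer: $\frac{75855851}{330} \approx 2.2987 \cdot 10^{5}$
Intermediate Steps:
$F = -330$ ($F = \left(4 + 2\right) \left(-55\right) = 6 \left(-55\right) = -330$)
$K + I{\left(F \right)} = 229867 + \frac{259}{-330} = 229867 + 259 \left(- \frac{1}{330}\right) = 229867 - \frac{259}{330} = \frac{75855851}{330}$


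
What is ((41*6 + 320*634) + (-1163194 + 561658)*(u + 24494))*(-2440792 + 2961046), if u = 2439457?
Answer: -771097080693704940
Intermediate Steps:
((41*6 + 320*634) + (-1163194 + 561658)*(u + 24494))*(-2440792 + 2961046) = ((41*6 + 320*634) + (-1163194 + 561658)*(2439457 + 24494))*(-2440792 + 2961046) = ((246 + 202880) - 601536*2463951)*520254 = (203126 - 1482155228736)*520254 = -1482155025610*520254 = -771097080693704940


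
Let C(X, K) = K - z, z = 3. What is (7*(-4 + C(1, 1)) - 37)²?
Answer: 6241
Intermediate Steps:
C(X, K) = -3 + K (C(X, K) = K - 1*3 = K - 3 = -3 + K)
(7*(-4 + C(1, 1)) - 37)² = (7*(-4 + (-3 + 1)) - 37)² = (7*(-4 - 2) - 37)² = (7*(-6) - 37)² = (-42 - 37)² = (-79)² = 6241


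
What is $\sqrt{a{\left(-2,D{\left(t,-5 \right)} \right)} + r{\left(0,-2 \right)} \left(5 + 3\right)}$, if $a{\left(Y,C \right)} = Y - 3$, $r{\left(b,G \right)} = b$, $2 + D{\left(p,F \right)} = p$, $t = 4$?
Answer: $i \sqrt{5} \approx 2.2361 i$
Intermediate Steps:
$D{\left(p,F \right)} = -2 + p$
$a{\left(Y,C \right)} = -3 + Y$ ($a{\left(Y,C \right)} = Y - 3 = -3 + Y$)
$\sqrt{a{\left(-2,D{\left(t,-5 \right)} \right)} + r{\left(0,-2 \right)} \left(5 + 3\right)} = \sqrt{\left(-3 - 2\right) + 0 \left(5 + 3\right)} = \sqrt{-5 + 0 \cdot 8} = \sqrt{-5 + 0} = \sqrt{-5} = i \sqrt{5}$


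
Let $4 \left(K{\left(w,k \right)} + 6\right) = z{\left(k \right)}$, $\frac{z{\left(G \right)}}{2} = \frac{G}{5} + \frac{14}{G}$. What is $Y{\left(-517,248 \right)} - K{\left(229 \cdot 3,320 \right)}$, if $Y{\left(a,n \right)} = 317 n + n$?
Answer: $\frac{25228153}{320} \approx 78838.0$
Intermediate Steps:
$z{\left(G \right)} = \frac{28}{G} + \frac{2 G}{5}$ ($z{\left(G \right)} = 2 \left(\frac{G}{5} + \frac{14}{G}\right) = 2 \left(\frac{14}{G} + \frac{G}{5}\right) = \frac{28}{G} + \frac{2 G}{5}$)
$Y{\left(a,n \right)} = 318 n$
$K{\left(w,k \right)} = -6 + \frac{7}{k} + \frac{k}{10}$ ($K{\left(w,k \right)} = -6 + \frac{\frac{28}{k} + \frac{2 k}{5}}{4} = -6 + \left(\frac{7}{k} + \frac{k}{10}\right) = -6 + \frac{7}{k} + \frac{k}{10}$)
$Y{\left(-517,248 \right)} - K{\left(229 \cdot 3,320 \right)} = 318 \cdot 248 - \left(-6 + \frac{7}{320} + \frac{1}{10} \cdot 320\right) = 78864 - \left(-6 + 7 \cdot \frac{1}{320} + 32\right) = 78864 - \left(-6 + \frac{7}{320} + 32\right) = 78864 - \frac{8327}{320} = \frac{25228153}{320}$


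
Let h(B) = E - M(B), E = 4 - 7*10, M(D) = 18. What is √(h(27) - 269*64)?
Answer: 10*I*√173 ≈ 131.53*I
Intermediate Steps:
E = -66 (E = 4 - 70 = -66)
h(B) = -84 (h(B) = -66 - 1*18 = -66 - 18 = -84)
√(h(27) - 269*64) = √(-84 - 269*64) = √(-84 - 17216) = √(-17300) = 10*I*√173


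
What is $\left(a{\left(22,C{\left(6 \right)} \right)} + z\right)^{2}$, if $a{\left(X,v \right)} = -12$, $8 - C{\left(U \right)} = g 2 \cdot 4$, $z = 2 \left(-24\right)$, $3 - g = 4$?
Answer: $3600$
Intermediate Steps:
$g = -1$ ($g = 3 - 4 = -1$)
$z = -48$
$C{\left(U \right)} = 16$ ($C{\left(U \right)} = 8 - \left(-1\right) 2 \cdot 4 = 8 - \left(-2\right) 4 = 8 - -8 = 8 + 8 = 16$)
$\left(a{\left(22,C{\left(6 \right)} \right)} + z\right)^{2} = \left(-12 - 48\right)^{2} = \left(-60\right)^{2} = 3600$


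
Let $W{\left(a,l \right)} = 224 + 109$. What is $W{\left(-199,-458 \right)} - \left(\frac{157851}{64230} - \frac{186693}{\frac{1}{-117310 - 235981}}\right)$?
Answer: $- \frac{1412138435077917}{21410} \approx -6.5957 \cdot 10^{10}$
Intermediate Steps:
$W{\left(a,l \right)} = 333$
$W{\left(-199,-458 \right)} - \left(\frac{157851}{64230} - \frac{186693}{\frac{1}{-117310 - 235981}}\right) = 333 - \left(\frac{157851}{64230} - \frac{186693}{\frac{1}{-117310 - 235981}}\right) = 333 - \left(157851 \cdot \frac{1}{64230} - \frac{186693}{\frac{1}{-353291}}\right) = 333 - \left(\frac{52617}{21410} - \frac{186693}{- \frac{1}{353291}}\right) = 333 - \left(\frac{52617}{21410} - -65956956663\right) = 333 - \left(\frac{52617}{21410} + 65956956663\right) = 333 - \frac{1412138442207447}{21410} = - \frac{1412138435077917}{21410}$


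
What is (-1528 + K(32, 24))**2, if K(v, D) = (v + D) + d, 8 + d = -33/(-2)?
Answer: 8567329/4 ≈ 2.1418e+6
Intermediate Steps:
d = 17/2 (d = -8 - 33/(-2) = -8 - 33*(-1/2) = -8 + 33/2 = 17/2 ≈ 8.5000)
K(v, D) = 17/2 + D + v (K(v, D) = (v + D) + 17/2 = (D + v) + 17/2 = 17/2 + D + v)
(-1528 + K(32, 24))**2 = (-1528 + (17/2 + 24 + 32))**2 = (-1528 + 129/2)**2 = (-2927/2)**2 = 8567329/4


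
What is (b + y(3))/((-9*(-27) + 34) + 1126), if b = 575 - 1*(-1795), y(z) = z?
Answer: 2373/1403 ≈ 1.6914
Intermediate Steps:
b = 2370 (b = 575 + 1795 = 2370)
(b + y(3))/((-9*(-27) + 34) + 1126) = (2370 + 3)/((-9*(-27) + 34) + 1126) = 2373/((243 + 34) + 1126) = 2373/(277 + 1126) = 2373/1403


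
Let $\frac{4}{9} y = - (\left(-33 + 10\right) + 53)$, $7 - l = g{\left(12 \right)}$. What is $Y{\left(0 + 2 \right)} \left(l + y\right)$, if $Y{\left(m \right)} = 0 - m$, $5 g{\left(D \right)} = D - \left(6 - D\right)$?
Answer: $\frac{641}{5} \approx 128.2$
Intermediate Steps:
$g{\left(D \right)} = - \frac{6}{5} + \frac{2 D}{5}$ ($g{\left(D \right)} = \frac{D - \left(6 - D\right)}{5} = \frac{D + \left(-6 + D\right)}{5} = \frac{-6 + 2 D}{5} = - \frac{6}{5} + \frac{2 D}{5}$)
$Y{\left(m \right)} = - m$
$l = \frac{17}{5}$ ($l = 7 - \left(- \frac{6}{5} + \frac{2}{5} \cdot 12\right) = 7 - \left(- \frac{6}{5} + \frac{24}{5}\right) = 7 - \frac{18}{5} = \frac{17}{5} \approx 3.4$)
$y = - \frac{135}{2}$ ($y = \frac{9 \left(- (\left(-33 + 10\right) + 53)\right)}{4} = \frac{9 \left(- (-23 + 53)\right)}{4} = \frac{9 \left(\left(-1\right) 30\right)}{4} = \frac{9}{4} \left(-30\right) = - \frac{135}{2} \approx -67.5$)
$Y{\left(0 + 2 \right)} \left(l + y\right) = - (0 + 2) \left(\frac{17}{5} - \frac{135}{2}\right) = \left(-1\right) 2 \left(- \frac{641}{10}\right) = \left(-2\right) \left(- \frac{641}{10}\right) = \frac{641}{5}$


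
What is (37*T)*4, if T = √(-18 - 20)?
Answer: 148*I*√38 ≈ 912.33*I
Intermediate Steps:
T = I*√38 (T = √(-38) = I*√38 ≈ 6.1644*I)
(37*T)*4 = (37*(I*√38))*4 = (37*I*√38)*4 = 148*I*√38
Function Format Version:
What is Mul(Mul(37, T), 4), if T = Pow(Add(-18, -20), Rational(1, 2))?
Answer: Mul(148, I, Pow(38, Rational(1, 2))) ≈ Mul(912.33, I)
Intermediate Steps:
T = Mul(I, Pow(38, Rational(1, 2))) (T = Pow(-38, Rational(1, 2)) = Mul(I, Pow(38, Rational(1, 2))) ≈ Mul(6.1644, I))
Mul(Mul(37, T), 4) = Mul(Mul(37, Mul(I, Pow(38, Rational(1, 2)))), 4) = Mul(Mul(37, I, Pow(38, Rational(1, 2))), 4) = Mul(148, I, Pow(38, Rational(1, 2)))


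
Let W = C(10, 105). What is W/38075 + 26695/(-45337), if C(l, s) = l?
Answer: -203191751/345241255 ≈ -0.58855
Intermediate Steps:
W = 10
W/38075 + 26695/(-45337) = 10/38075 + 26695/(-45337) = 10*(1/38075) + 26695*(-1/45337) = 2/7615 - 26695/45337 = -203191751/345241255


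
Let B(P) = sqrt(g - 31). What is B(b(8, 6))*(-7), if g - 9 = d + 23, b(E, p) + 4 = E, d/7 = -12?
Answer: -7*I*sqrt(83) ≈ -63.773*I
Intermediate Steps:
d = -84 (d = 7*(-12) = -84)
b(E, p) = -4 + E
g = -52 (g = 9 + (-84 + 23) = 9 - 61 = -52)
B(P) = I*sqrt(83) (B(P) = sqrt(-52 - 31) = sqrt(-83) = I*sqrt(83))
B(b(8, 6))*(-7) = (I*sqrt(83))*(-7) = -7*I*sqrt(83)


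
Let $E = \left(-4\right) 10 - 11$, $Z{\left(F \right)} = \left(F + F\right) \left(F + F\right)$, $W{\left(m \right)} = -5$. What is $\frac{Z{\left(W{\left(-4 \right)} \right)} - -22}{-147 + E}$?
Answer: $- \frac{61}{99} \approx -0.61616$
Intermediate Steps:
$Z{\left(F \right)} = 4 F^{2}$ ($Z{\left(F \right)} = 2 F 2 F = 4 F^{2}$)
$E = -51$ ($E = -40 - 11 = -51$)
$\frac{Z{\left(W{\left(-4 \right)} \right)} - -22}{-147 + E} = \frac{4 \left(-5\right)^{2} - -22}{-147 - 51} = \frac{4 \cdot 25 + \left(-128 + 150\right)}{-198} = \left(100 + 22\right) \left(- \frac{1}{198}\right) = 122 \left(- \frac{1}{198}\right) = - \frac{61}{99}$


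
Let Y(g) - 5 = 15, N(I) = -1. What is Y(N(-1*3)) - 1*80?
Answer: -60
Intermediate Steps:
Y(g) = 20 (Y(g) = 5 + 15 = 20)
Y(N(-1*3)) - 1*80 = 20 - 1*80 = 20 - 80 = -60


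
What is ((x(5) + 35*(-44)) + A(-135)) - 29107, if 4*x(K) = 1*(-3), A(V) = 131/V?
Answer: -16550309/540 ≈ -30649.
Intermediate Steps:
x(K) = -3/4 (x(K) = (1*(-3))/4 = (1/4)*(-3) = -3/4)
((x(5) + 35*(-44)) + A(-135)) - 29107 = ((-3/4 + 35*(-44)) + 131/(-135)) - 29107 = ((-3/4 - 1540) + 131*(-1/135)) - 29107 = (-6163/4 - 131/135) - 29107 = -832529/540 - 29107 = -16550309/540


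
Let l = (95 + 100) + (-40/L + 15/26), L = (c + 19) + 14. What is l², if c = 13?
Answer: 13557109225/357604 ≈ 37911.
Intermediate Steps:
L = 46 (L = (13 + 19) + 14 = 32 + 14 = 46)
l = 116435/598 (l = (95 + 100) + (-40/46 + 15/26) = 195 + (-40*1/46 + 15*(1/26)) = 195 + (-20/23 + 15/26) = 195 - 175/598 = 116435/598 ≈ 194.71)
l² = (116435/598)² = 13557109225/357604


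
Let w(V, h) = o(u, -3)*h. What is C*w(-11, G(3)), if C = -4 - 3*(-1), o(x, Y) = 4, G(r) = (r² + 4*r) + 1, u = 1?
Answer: -88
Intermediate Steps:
G(r) = 1 + r² + 4*r
C = -1 (C = -4 + 3 = -1)
w(V, h) = 4*h
C*w(-11, G(3)) = -4*(1 + 3² + 4*3) = -4*(1 + 9 + 12) = -4*22 = -1*88 = -88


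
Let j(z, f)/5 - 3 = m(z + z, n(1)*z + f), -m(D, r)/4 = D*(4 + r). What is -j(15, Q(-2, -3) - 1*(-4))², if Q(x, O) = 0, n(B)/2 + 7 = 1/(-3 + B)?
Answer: -16955946225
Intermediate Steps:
n(B) = -14 + 2/(-3 + B)
m(D, r) = -4*D*(4 + r)
j(z, f) = 15 - 40*z*(4 + f - 15*z) (j(z, f) = 15 + 5*(-4*(z + z)*(4 + ((2*(22 - 7*1)/(-3 + 1))*z + f))) = 15 + 5*(-4*2*z*(4 + ((2*(22 - 7)/(-2))*z + f))) = 15 + 5*(-4*2*z*(4 + ((2*(-½)*15)*z + f))) = 15 + 5*(-4*2*z*(4 + (-15*z + f))) = 15 + 5*(-4*2*z*(4 + (f - 15*z))) = 15 + 5*(-4*2*z*(4 + f - 15*z)) = 15 + 5*(-8*z*(4 + f - 15*z)) = 15 - 40*z*(4 + f - 15*z))
-j(15, Q(-2, -3) - 1*(-4))² = -(15 - 40*15*(4 + (0 - 1*(-4)) - 15*15))² = -(15 - 40*15*(4 + (0 + 4) - 225))² = -(15 - 40*15*(4 + 4 - 225))² = -(15 - 40*15*(-217))² = -(15 + 130200)² = -1*130215² = -1*16955946225 = -16955946225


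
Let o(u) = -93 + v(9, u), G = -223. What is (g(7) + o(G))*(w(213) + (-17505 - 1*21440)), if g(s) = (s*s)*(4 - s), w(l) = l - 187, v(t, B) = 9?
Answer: 8990289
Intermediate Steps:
o(u) = -84 (o(u) = -93 + 9 = -84)
w(l) = -187 + l
g(s) = s²*(4 - s)
(g(7) + o(G))*(w(213) + (-17505 - 1*21440)) = (7²*(4 - 1*7) - 84)*((-187 + 213) + (-17505 - 1*21440)) = (49*(4 - 7) - 84)*(26 + (-17505 - 21440)) = (49*(-3) - 84)*(26 - 38945) = (-147 - 84)*(-38919) = -231*(-38919) = 8990289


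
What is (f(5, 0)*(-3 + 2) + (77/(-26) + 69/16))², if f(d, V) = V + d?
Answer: 576081/43264 ≈ 13.315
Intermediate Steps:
(f(5, 0)*(-3 + 2) + (77/(-26) + 69/16))² = ((0 + 5)*(-3 + 2) + (77/(-26) + 69/16))² = (5*(-1) + (77*(-1/26) + 69*(1/16)))² = (-5 + (-77/26 + 69/16))² = (-5 + 281/208)² = (-759/208)² = 576081/43264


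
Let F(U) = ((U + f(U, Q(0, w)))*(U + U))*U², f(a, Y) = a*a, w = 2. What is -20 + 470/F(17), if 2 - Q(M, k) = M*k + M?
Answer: -30067325/1503378 ≈ -20.000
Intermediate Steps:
Q(M, k) = 2 - M - M*k (Q(M, k) = 2 - (M*k + M) = 2 - (M + M*k) = 2 + (-M - M*k) = 2 - M - M*k)
f(a, Y) = a²
F(U) = 2*U³*(U + U²) (F(U) = ((U + U²)*(U + U))*U² = ((U + U²)*(2*U))*U² = (2*U*(U + U²))*U² = 2*U³*(U + U²))
-20 + 470/F(17) = -20 + 470/((2*17⁴*(1 + 17))) = -20 + 470/((2*83521*18)) = -20 + 470/3006756 = -20 + 470*(1/3006756) = -20 + 235/1503378 = -30067325/1503378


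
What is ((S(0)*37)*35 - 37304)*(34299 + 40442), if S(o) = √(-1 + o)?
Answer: -2788138264 + 96789595*I ≈ -2.7881e+9 + 9.679e+7*I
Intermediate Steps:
((S(0)*37)*35 - 37304)*(34299 + 40442) = ((√(-1 + 0)*37)*35 - 37304)*(34299 + 40442) = ((√(-1)*37)*35 - 37304)*74741 = ((I*37)*35 - 37304)*74741 = ((37*I)*35 - 37304)*74741 = (1295*I - 37304)*74741 = (-37304 + 1295*I)*74741 = -2788138264 + 96789595*I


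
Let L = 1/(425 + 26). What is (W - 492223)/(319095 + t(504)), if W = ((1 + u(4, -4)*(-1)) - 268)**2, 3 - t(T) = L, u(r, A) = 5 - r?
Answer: -189599949/143913197 ≈ -1.3175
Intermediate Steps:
L = 1/451 ≈ 0.0022173
t(T) = 1352/451 (t(T) = 3 - 1*1/451 = 3 - 1/451 = 1352/451)
W = 71824 (W = ((1 + (5 - 1*4)*(-1)) - 268)**2 = ((1 + (5 - 4)*(-1)) - 268)**2 = ((1 + 1*(-1)) - 268)**2 = ((1 - 1) - 268)**2 = (0 - 268)**2 = (-268)**2 = 71824)
(W - 492223)/(319095 + t(504)) = (71824 - 492223)/(319095 + 1352/451) = -420399/143913197/451 = -420399*451/143913197 = -189599949/143913197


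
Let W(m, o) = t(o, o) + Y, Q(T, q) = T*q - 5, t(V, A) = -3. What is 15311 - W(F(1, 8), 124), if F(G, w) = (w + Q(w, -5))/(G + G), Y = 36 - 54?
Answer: 15332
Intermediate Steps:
Y = -18
Q(T, q) = -5 + T*q
F(G, w) = (-5 - 4*w)/(2*G) (F(G, w) = (w + (-5 + w*(-5)))/(G + G) = (w + (-5 - 5*w))/((2*G)) = (-5 - 4*w)*(1/(2*G)) = (-5 - 4*w)/(2*G))
W(m, o) = -21 (W(m, o) = -3 - 18 = -21)
15311 - W(F(1, 8), 124) = 15311 - 1*(-21) = 15311 + 21 = 15332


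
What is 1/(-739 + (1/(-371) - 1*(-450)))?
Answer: -371/107220 ≈ -0.0034602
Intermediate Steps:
1/(-739 + (1/(-371) - 1*(-450))) = 1/(-739 + (-1/371 + 450)) = 1/(-739 + 166949/371) = 1/(-107220/371) = -371/107220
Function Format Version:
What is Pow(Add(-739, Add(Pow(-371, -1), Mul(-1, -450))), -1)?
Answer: Rational(-371, 107220) ≈ -0.0034602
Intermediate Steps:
Pow(Add(-739, Add(Pow(-371, -1), Mul(-1, -450))), -1) = Pow(Add(-739, Add(Rational(-1, 371), 450)), -1) = Pow(Add(-739, Rational(166949, 371)), -1) = Pow(Rational(-107220, 371), -1) = Rational(-371, 107220)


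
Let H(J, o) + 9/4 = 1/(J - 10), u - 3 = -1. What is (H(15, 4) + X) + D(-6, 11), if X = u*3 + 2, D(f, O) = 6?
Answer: 239/20 ≈ 11.950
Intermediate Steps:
u = 2 (u = 3 - 1 = 2)
X = 8 (X = 2*3 + 2 = 6 + 2 = 8)
H(J, o) = -9/4 + 1/(-10 + J) (H(J, o) = -9/4 + 1/(J - 10) = -9/4 + 1/(-10 + J))
(H(15, 4) + X) + D(-6, 11) = ((94 - 9*15)/(4*(-10 + 15)) + 8) + 6 = ((¼)*(94 - 135)/5 + 8) + 6 = ((¼)*(⅕)*(-41) + 8) + 6 = (-41/20 + 8) + 6 = 119/20 + 6 = 239/20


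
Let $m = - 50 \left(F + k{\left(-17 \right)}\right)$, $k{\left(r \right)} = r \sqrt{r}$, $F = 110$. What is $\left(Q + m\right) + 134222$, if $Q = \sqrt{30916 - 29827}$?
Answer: $128755 + 850 i \sqrt{17} \approx 1.2876 \cdot 10^{5} + 3504.6 i$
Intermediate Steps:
$k{\left(r \right)} = r^{\frac{3}{2}}$
$Q = 33$ ($Q = \sqrt{1089} = 33$)
$m = -5500 + 850 i \sqrt{17}$ ($m = - 50 \left(110 + \left(-17\right)^{\frac{3}{2}}\right) = - 50 \left(110 - 17 i \sqrt{17}\right) = -5500 + 850 i \sqrt{17} \approx -5500.0 + 3504.6 i$)
$\left(Q + m\right) + 134222 = \left(33 - \left(5500 - 850 i \sqrt{17}\right)\right) + 134222 = \left(-5467 + 850 i \sqrt{17}\right) + 134222 = 128755 + 850 i \sqrt{17}$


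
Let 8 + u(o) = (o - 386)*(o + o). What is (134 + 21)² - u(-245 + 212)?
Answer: -3621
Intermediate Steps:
u(o) = -8 + 2*o*(-386 + o) (u(o) = -8 + (o - 386)*(o + o) = -8 + (-386 + o)*(2*o) = -8 + 2*o*(-386 + o))
(134 + 21)² - u(-245 + 212) = (134 + 21)² - (-8 - 772*(-245 + 212) + 2*(-245 + 212)²) = 155² - (-8 - 772*(-33) + 2*(-33)²) = 24025 - (-8 + 25476 + 2*1089) = 24025 - (-8 + 25476 + 2178) = 24025 - 1*27646 = 24025 - 27646 = -3621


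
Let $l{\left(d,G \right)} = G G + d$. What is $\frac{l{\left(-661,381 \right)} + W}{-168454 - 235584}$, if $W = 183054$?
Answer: $- \frac{163777}{202019} \approx -0.8107$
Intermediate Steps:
$l{\left(d,G \right)} = d + G^{2}$ ($l{\left(d,G \right)} = G^{2} + d = d + G^{2}$)
$\frac{l{\left(-661,381 \right)} + W}{-168454 - 235584} = \frac{\left(-661 + 381^{2}\right) + 183054}{-168454 - 235584} = \frac{\left(-661 + 145161\right) + 183054}{-404038} = \left(144500 + 183054\right) \left(- \frac{1}{404038}\right) = 327554 \left(- \frac{1}{404038}\right) = - \frac{163777}{202019}$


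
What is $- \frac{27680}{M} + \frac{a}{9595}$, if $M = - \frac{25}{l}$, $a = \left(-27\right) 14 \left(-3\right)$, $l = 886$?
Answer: $\frac{9412496558}{9595} \approx 9.8098 \cdot 10^{5}$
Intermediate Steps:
$a = 1134$ ($a = \left(-378\right) \left(-3\right) = 1134$)
$M = - \frac{25}{886} \approx -0.028217$
$- \frac{27680}{M} + \frac{a}{9595} = - \frac{27680}{- \frac{25}{886}} + \frac{1134}{9595} = \left(-27680\right) \left(- \frac{886}{25}\right) + 1134 \cdot \frac{1}{9595} = \frac{4904896}{5} + \frac{1134}{9595} = \frac{9412496558}{9595}$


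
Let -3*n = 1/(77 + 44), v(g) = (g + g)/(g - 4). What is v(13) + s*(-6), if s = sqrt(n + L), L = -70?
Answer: 26/9 - 2*I*sqrt(76233)/11 ≈ 2.8889 - 50.201*I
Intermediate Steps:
v(g) = 2*g/(-4 + g) (v(g) = (2*g)/(-4 + g) = 2*g/(-4 + g))
n = -1/363 (n = -1/(3*(77 + 44)) = -1/3/121 = -1/3*1/121 = -1/363 ≈ -0.0027548)
s = I*sqrt(76233)/33 (s = sqrt(-1/363 - 70) = sqrt(-25411/363) = I*sqrt(76233)/33 ≈ 8.3668*I)
v(13) + s*(-6) = 2*13/(-4 + 13) + (I*sqrt(76233)/33)*(-6) = 2*13/9 - 2*I*sqrt(76233)/11 = 2*13*(1/9) - 2*I*sqrt(76233)/11 = 26/9 - 2*I*sqrt(76233)/11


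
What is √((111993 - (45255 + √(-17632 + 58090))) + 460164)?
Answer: √(526902 - √40458) ≈ 725.74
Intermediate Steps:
√((111993 - (45255 + √(-17632 + 58090))) + 460164) = √((111993 - (45255 + √40458)) + 460164) = √((111993 + (-45255 - √40458)) + 460164) = √((66738 - √40458) + 460164) = √(526902 - √40458)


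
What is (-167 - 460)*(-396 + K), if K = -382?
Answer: 487806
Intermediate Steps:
(-167 - 460)*(-396 + K) = (-167 - 460)*(-396 - 382) = -627*(-778) = 487806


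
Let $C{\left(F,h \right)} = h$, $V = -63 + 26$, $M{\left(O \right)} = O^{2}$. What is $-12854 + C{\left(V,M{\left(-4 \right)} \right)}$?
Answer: $-12838$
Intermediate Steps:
$V = -37$
$-12854 + C{\left(V,M{\left(-4 \right)} \right)} = -12854 + \left(-4\right)^{2} = -12854 + 16 = -12838$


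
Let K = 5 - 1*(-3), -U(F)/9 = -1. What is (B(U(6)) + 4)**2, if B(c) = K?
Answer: 144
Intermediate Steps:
U(F) = 9 (U(F) = -9*(-1) = 9)
K = 8 (K = 5 + 3 = 8)
B(c) = 8
(B(U(6)) + 4)**2 = (8 + 4)**2 = 12**2 = 144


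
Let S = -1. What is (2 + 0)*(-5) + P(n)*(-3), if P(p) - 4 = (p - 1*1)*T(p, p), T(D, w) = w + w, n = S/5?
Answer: -586/25 ≈ -23.440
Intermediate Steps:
n = -1/5 ≈ -0.20000
T(D, w) = 2*w
P(p) = 4 + 2*p*(-1 + p) (P(p) = 4 + (p - 1*1)*(2*p) = 4 + (p - 1)*(2*p) = 4 + (-1 + p)*(2*p) = 4 + 2*p*(-1 + p))
(2 + 0)*(-5) + P(n)*(-3) = (2 + 0)*(-5) + (4 - 2*(-1/5) + 2*(-1/5)**2)*(-3) = 2*(-5) + (4 + 2/5 + 2*(1/25))*(-3) = -10 + (4 + 2/5 + 2/25)*(-3) = -10 + (112/25)*(-3) = -10 - 336/25 = -586/25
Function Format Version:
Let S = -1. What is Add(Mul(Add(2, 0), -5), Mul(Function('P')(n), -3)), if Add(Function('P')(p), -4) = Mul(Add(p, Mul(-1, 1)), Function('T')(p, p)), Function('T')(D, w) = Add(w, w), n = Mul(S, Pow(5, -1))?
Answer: Rational(-586, 25) ≈ -23.440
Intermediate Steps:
n = Rational(-1, 5) (n = Mul(-1, Pow(5, -1)) = Mul(-1, Rational(1, 5)) = Rational(-1, 5) ≈ -0.20000)
Function('T')(D, w) = Mul(2, w)
Function('P')(p) = Add(4, Mul(2, p, Add(-1, p))) (Function('P')(p) = Add(4, Mul(Add(p, Mul(-1, 1)), Mul(2, p))) = Add(4, Mul(Add(p, -1), Mul(2, p))) = Add(4, Mul(Add(-1, p), Mul(2, p))) = Add(4, Mul(2, p, Add(-1, p))))
Add(Mul(Add(2, 0), -5), Mul(Function('P')(n), -3)) = Add(Mul(Add(2, 0), -5), Mul(Add(4, Mul(-2, Rational(-1, 5)), Mul(2, Pow(Rational(-1, 5), 2))), -3)) = Add(Mul(2, -5), Mul(Add(4, Rational(2, 5), Mul(2, Rational(1, 25))), -3)) = Add(-10, Mul(Add(4, Rational(2, 5), Rational(2, 25)), -3)) = Add(-10, Mul(Rational(112, 25), -3)) = Add(-10, Rational(-336, 25)) = Rational(-586, 25)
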